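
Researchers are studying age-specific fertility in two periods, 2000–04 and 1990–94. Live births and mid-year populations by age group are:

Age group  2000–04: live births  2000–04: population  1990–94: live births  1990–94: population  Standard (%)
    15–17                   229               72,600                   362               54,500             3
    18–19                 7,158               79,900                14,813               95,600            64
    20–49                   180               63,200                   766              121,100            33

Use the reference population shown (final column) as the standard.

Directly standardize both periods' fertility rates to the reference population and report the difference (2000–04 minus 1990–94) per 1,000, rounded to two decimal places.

-43.08

Age-specific rates per 1,000 for 2000–04: 3.154, 89.587, 2.848.
For 1990–94: 6.642, 154.948, 6.325.
Standard weights: 0.03, 0.64, 0.33.
2000–04: 0.0300×3.154 + 0.6400×89.587 + 0.3300×2.848 = 58.3702 per 1,000.
1990–94: 0.0300×6.642 + 0.6400×154.948 + 0.3300×6.325 = 101.4532 per 1,000.
Difference = 58.3702 − 101.4532 = -43.0830.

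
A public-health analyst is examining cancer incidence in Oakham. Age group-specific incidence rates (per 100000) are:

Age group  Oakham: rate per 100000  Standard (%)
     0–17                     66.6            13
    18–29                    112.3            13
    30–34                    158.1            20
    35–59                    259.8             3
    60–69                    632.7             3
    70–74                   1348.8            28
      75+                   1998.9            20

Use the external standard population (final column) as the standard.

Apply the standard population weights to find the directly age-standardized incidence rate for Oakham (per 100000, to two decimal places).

Standard weights: 0.13, 0.13, 0.20, 0.03, 0.03, 0.28, 0.20.
Standardized rate: 0.1300×66.6 + 0.1300×112.3 + 0.2000×158.1 + 0.0300×259.8 + 0.0300×632.7 + 0.2800×1348.8 + 0.2000×1998.9 = 859.0960 per 100000.

859.10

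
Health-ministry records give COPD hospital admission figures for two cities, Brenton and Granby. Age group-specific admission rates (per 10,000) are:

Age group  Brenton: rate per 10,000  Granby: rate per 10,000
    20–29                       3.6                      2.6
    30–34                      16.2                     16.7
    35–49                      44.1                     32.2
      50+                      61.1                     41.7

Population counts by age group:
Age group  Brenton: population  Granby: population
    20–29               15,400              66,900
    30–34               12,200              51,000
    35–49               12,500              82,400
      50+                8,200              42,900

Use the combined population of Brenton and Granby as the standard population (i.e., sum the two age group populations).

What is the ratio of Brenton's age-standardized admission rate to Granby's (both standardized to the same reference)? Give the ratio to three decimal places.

1.336

Combined standard total = 291,500; weights = 0.2823, 0.2168, 0.3256, 0.1753.
Brenton: 0.2823×3.6 + 0.2168×16.2 + 0.3256×44.1 + 0.1753×61.1 = 29.5966 per 10,000.
Granby: 0.2823×2.6 + 0.2168×16.7 + 0.3256×32.2 + 0.1753×41.7 = 22.1478 per 10,000.
Ratio = 29.5966 ÷ 22.1478 = 1.33633.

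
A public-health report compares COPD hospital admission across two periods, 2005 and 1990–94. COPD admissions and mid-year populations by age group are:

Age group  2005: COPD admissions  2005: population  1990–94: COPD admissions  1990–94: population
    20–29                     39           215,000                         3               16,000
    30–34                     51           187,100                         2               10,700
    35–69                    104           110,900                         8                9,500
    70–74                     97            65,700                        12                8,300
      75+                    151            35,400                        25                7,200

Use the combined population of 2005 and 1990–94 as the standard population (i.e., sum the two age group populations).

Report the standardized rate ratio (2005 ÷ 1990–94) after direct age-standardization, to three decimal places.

Age-specific rates per 10,000 for 2005: 1.81, 2.73, 9.38, 14.76, 42.66.
For 1990–94: 1.88, 1.87, 8.42, 14.46, 34.72.
Combined standard total = 665,800; weights = 0.3470, 0.2971, 0.1808, 0.1111, 0.0640.
2005: 0.3470×1.81 + 0.2971×2.73 + 0.1808×9.38 + 0.1111×14.76 + 0.0640×42.66 = 7.5052 per 10,000.
1990–94: 0.3470×1.88 + 0.2971×1.87 + 0.1808×8.42 + 0.1111×14.46 + 0.0640×34.72 = 6.5572 per 10,000.
Ratio = 7.5052 ÷ 6.5572 = 1.14457.

1.145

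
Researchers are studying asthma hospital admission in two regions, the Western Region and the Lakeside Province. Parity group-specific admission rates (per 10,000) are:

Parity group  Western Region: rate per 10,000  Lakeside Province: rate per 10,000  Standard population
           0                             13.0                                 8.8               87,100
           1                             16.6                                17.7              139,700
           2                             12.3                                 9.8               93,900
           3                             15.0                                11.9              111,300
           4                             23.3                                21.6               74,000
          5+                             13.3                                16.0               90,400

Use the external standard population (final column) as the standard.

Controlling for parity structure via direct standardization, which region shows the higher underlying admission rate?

Western Region

Standard total = 596,400; weights = 0.1460, 0.2342, 0.1574, 0.1866, 0.1241, 0.1516.
The Western Region: 0.1460×13.0 + 0.2342×16.6 + 0.1574×12.3 + 0.1866×15.0 + 0.1241×23.3 + 0.1516×13.3 = 15.4298 per 10,000.
The Lakeside Province: 0.1460×8.8 + 0.2342×17.7 + 0.1574×9.8 + 0.1866×11.9 + 0.1241×21.6 + 0.1516×16.0 = 14.3002 per 10,000.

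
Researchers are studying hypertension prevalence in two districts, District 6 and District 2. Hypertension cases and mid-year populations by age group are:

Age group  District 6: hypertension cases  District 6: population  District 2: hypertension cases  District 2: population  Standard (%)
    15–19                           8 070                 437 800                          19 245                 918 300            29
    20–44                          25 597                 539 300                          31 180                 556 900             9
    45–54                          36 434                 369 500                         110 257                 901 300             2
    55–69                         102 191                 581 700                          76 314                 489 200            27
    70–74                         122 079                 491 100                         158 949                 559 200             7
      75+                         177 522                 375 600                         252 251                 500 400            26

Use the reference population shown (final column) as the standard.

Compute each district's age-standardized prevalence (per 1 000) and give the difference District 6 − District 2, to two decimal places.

-7.34

Age-specific rates per 1 000 for District 6: 18.433, 47.463, 98.604, 175.676, 248.583, 472.636.
For District 2: 20.957, 55.989, 122.331, 155.998, 284.244, 504.099.
Standard weights: 0.29, 0.09, 0.02, 0.27, 0.07, 0.26.
District 6: 0.2900×18.433 + 0.0900×47.463 + 0.0200×98.604 + 0.2700×175.676 + 0.0700×248.583 + 0.2600×472.636 = 199.3081 per 1 000.
District 2: 0.2900×20.957 + 0.0900×55.989 + 0.0200×122.331 + 0.2700×155.998 + 0.0700×284.244 + 0.2600×504.099 = 206.6452 per 1 000.
Difference = 199.3081 − 206.6452 = -7.3371.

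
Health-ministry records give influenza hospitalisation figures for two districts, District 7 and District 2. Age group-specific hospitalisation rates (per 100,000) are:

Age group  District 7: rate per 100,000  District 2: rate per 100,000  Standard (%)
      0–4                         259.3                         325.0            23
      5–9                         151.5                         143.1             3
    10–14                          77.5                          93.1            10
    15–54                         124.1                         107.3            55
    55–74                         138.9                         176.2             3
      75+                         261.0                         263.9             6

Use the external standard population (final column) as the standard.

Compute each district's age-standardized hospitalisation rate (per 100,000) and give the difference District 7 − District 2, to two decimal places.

Standard weights: 0.23, 0.03, 0.10, 0.55, 0.03, 0.06.
District 7: 0.2300×259.3 + 0.0300×151.5 + 0.1000×77.5 + 0.5500×124.1 + 0.0300×138.9 + 0.0600×261.0 = 160.0160 per 100,000.
District 2: 0.2300×325.0 + 0.0300×143.1 + 0.1000×93.1 + 0.5500×107.3 + 0.0300×176.2 + 0.0600×263.9 = 168.4880 per 100,000.
Difference = 160.0160 − 168.4880 = -8.4720.

-8.47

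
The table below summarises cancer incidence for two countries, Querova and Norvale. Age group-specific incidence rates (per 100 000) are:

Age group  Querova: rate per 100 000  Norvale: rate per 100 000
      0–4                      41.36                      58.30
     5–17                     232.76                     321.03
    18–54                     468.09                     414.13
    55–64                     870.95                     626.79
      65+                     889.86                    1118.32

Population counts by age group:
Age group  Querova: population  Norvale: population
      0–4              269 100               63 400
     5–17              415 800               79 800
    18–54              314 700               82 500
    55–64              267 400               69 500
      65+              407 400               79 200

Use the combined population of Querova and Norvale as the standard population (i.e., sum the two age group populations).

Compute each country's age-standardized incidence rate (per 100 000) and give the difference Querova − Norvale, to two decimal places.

Combined standard total = 2 048 800; weights = 0.1623, 0.2419, 0.1939, 0.1644, 0.2375.
Querova: 0.1623×41.36 + 0.2419×232.76 + 0.1939×468.09 + 0.1644×870.95 + 0.2375×889.86 = 508.3280 per 100 000.
Norvale: 0.1623×58.30 + 0.2419×321.03 + 0.1939×414.13 + 0.1644×626.79 + 0.2375×1118.32 = 536.0795 per 100 000.
Difference = 508.3280 − 536.0795 = -27.7516.

-27.75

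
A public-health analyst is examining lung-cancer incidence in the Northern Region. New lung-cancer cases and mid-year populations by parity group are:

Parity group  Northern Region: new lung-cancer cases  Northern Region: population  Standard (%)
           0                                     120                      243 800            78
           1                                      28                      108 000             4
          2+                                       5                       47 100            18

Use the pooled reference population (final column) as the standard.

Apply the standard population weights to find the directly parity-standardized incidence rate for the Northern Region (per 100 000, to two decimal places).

41.34

Parity-specific rates per 100 000 for the Northern Region: 49.22, 25.93, 10.62.
Standard weights: 0.78, 0.04, 0.18.
Standardized rate: 0.7800×49.22 + 0.0400×25.93 + 0.1800×10.62 = 41.3400 per 100 000.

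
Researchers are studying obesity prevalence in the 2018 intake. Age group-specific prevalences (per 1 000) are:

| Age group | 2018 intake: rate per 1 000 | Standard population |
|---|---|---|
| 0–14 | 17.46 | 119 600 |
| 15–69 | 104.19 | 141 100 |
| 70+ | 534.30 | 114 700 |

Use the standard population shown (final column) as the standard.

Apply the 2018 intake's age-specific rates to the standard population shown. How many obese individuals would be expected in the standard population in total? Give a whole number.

Expected obese individuals = Σ (standard pop × age-specific rate ÷ 1 000)
= 119 600×17.46/1 000 + 141 100×104.19/1 000 + 114 700×534.30/1 000
= 2088.22 + 14701.21 + 61284.21 = 78073.63.

78074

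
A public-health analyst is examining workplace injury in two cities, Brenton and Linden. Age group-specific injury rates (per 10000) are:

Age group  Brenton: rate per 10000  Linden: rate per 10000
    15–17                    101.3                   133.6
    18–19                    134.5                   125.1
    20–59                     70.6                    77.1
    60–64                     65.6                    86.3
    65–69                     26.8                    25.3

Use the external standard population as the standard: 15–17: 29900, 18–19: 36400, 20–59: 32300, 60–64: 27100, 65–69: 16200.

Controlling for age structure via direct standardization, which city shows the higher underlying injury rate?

Standard total = 141900; weights = 0.2107, 0.2565, 0.2276, 0.1910, 0.1142.
Brenton: 0.2107×101.3 + 0.2565×134.5 + 0.2276×70.6 + 0.1910×65.6 + 0.1142×26.8 = 87.5051 per 10000.
Linden: 0.2107×133.6 + 0.2565×125.1 + 0.2276×77.1 + 0.1910×86.3 + 0.1142×25.3 = 97.1614 per 10000.

Linden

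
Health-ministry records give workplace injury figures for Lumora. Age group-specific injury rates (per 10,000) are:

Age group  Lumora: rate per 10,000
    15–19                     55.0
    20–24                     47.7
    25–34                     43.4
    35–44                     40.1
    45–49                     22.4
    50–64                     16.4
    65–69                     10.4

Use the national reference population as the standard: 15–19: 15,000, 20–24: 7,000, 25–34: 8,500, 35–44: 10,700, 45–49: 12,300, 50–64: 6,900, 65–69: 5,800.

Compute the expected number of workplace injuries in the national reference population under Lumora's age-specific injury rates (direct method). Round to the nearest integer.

241

Expected workplace injuries = Σ (standard pop × age-specific rate ÷ 10,000)
= 15,000×55.0/10,000 + 7,000×47.7/10,000 + 8,500×43.4/10,000 + 10,700×40.1/10,000 + 12,300×22.4/10,000 + 6,900×16.4/10,000 + 5,800×10.4/10,000
= 82.50 + 33.39 + 36.89 + 42.91 + 27.55 + 11.32 + 6.03 = 240.59.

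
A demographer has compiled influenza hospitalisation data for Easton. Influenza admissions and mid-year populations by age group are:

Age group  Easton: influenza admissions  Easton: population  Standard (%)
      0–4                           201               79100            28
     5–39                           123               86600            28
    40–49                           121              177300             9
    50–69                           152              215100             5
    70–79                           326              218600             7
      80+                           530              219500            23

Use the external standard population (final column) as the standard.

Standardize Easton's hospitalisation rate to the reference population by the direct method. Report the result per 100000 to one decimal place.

Age-specific rates per 100000 for Easton: 254.11, 142.03, 68.25, 70.66, 149.13, 241.46.
Standard weights: 0.28, 0.28, 0.09, 0.05, 0.07, 0.23.
Standardized rate: 0.2800×254.11 + 0.2800×142.03 + 0.0900×68.25 + 0.0500×70.66 + 0.0700×149.13 + 0.2300×241.46 = 186.5693 per 100000.

186.6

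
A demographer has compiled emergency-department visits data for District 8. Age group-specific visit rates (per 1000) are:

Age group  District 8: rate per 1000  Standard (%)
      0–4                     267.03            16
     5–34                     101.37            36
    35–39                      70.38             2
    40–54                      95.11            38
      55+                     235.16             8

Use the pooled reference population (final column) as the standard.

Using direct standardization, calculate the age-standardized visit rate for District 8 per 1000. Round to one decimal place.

Standard weights: 0.16, 0.36, 0.02, 0.38, 0.08.
Standardized rate: 0.1600×267.03 + 0.3600×101.37 + 0.0200×70.38 + 0.3800×95.11 + 0.0800×235.16 = 135.5802 per 1000.

135.6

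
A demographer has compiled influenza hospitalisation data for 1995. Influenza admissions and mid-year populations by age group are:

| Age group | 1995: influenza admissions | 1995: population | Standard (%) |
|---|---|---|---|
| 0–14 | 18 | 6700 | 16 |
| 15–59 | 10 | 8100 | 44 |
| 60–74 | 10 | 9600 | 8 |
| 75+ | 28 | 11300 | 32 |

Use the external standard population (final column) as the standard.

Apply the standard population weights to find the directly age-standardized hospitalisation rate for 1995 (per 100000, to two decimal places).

184.93

Age-specific rates per 100000 for 1995: 268.66, 123.46, 104.17, 247.79.
Standard weights: 0.16, 0.44, 0.08, 0.32.
Standardized rate: 0.1600×268.66 + 0.4400×123.46 + 0.0800×104.17 + 0.3200×247.79 = 184.9314 per 100000.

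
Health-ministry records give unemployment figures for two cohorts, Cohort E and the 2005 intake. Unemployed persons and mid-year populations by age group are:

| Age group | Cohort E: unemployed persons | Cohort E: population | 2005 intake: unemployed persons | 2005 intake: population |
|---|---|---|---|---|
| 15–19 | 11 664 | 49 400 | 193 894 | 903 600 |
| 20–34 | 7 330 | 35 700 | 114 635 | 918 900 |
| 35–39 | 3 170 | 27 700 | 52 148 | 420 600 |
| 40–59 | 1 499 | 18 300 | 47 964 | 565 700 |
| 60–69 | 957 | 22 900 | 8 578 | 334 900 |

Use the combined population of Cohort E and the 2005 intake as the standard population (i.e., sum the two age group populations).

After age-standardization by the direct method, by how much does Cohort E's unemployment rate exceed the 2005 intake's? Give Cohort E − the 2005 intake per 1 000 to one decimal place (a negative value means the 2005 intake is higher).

29.5

Age-specific rates per 1 000 for Cohort E: 236.113, 205.322, 114.440, 81.913, 41.790.
For the 2005 intake: 214.579, 124.752, 123.985, 84.787, 25.614.
Combined standard total = 3 297 700; weights = 0.2890, 0.2895, 0.1359, 0.1771, 0.1085.
Cohort E: 0.2890×236.113 + 0.2895×205.322 + 0.1359×114.440 + 0.1771×81.913 + 0.1085×41.790 = 162.2676 per 1 000.
The 2005 intake: 0.2890×214.579 + 0.2895×124.752 + 0.1359×123.985 + 0.1771×84.787 + 0.1085×25.614 = 132.7730 per 1 000.
Difference = 162.2676 − 132.7730 = 29.4946.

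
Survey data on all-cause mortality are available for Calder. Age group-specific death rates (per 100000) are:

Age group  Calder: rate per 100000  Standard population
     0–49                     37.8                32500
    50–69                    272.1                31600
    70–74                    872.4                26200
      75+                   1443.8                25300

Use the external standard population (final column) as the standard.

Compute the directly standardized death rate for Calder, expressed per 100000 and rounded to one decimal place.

598.7

Standard total = 115600; weights = 0.2811, 0.2734, 0.2266, 0.2189.
Standardized rate: 0.2811×37.8 + 0.2734×272.1 + 0.2266×872.4 + 0.2189×1443.8 = 598.7187 per 100000.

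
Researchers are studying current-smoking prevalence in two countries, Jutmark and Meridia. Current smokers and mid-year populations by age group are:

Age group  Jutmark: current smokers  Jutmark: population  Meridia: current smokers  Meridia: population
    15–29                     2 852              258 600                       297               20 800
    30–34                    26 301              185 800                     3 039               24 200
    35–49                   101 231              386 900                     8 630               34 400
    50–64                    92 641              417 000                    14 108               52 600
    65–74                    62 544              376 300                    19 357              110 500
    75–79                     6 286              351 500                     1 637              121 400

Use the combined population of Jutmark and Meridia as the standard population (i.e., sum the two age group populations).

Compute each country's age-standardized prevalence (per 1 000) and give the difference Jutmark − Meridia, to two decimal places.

-7.23

Age-specific rates per 1 000 for Jutmark: 11.029, 141.555, 261.646, 222.161, 166.208, 17.883.
For Meridia: 14.279, 125.579, 250.872, 268.213, 175.176, 13.484.
Combined standard total = 2 340 000; weights = 0.1194, 0.0897, 0.1800, 0.2007, 0.2080, 0.2021.
Jutmark: 0.1194×11.029 + 0.0897×141.555 + 0.1800×261.646 + 0.2007×222.161 + 0.2080×166.208 + 0.2021×17.883 = 143.9031 per 1 000.
Meridia: 0.1194×14.279 + 0.0897×125.579 + 0.1800×250.872 + 0.2007×268.213 + 0.2080×175.176 + 0.2021×13.484 = 151.1363 per 1 000.
Difference = 143.9031 − 151.1363 = -7.2331.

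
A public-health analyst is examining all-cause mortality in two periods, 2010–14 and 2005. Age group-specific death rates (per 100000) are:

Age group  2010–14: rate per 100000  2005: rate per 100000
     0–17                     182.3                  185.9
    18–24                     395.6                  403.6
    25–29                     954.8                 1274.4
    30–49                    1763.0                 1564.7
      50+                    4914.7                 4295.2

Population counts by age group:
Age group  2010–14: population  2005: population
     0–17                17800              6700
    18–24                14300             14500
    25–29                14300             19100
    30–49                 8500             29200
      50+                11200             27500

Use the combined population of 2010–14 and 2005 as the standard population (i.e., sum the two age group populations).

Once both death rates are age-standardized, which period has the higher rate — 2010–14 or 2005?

Combined standard total = 163100; weights = 0.1502, 0.1766, 0.2048, 0.2311, 0.2373.
2010–14: 0.1502×182.3 + 0.1766×395.6 + 0.2048×954.8 + 0.2311×1763.0 + 0.2373×4914.7 = 1866.4251 per 100000.
2005: 0.1502×185.9 + 0.1766×403.6 + 0.2048×1274.4 + 0.2311×1564.7 + 0.2373×4295.2 = 1740.9971 per 100000.
The crude rates (1400.69 vs 2012.85) would put 2005 higher, but that reflects its age composition; once standardized to a common age structure, 2010–14 has the higher underlying rate.

2010–14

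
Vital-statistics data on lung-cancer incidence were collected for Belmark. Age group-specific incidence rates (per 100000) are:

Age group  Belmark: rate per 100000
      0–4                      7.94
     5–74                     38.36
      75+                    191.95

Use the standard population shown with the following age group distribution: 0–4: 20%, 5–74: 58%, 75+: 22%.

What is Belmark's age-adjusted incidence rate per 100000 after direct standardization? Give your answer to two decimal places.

66.07

Standard weights: 0.20, 0.58, 0.22.
Standardized rate: 0.2000×7.94 + 0.5800×38.36 + 0.2200×191.95 = 66.0658 per 100000.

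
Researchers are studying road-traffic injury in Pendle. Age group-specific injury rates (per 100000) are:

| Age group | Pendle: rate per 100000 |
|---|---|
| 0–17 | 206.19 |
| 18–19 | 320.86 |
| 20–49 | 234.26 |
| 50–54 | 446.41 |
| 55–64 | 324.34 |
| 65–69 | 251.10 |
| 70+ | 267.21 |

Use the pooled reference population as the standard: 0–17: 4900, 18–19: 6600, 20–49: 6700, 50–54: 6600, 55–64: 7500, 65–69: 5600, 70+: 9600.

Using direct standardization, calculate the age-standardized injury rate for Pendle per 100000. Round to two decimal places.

295.74

Standard total = 47500; weights = 0.1032, 0.1389, 0.1411, 0.1389, 0.1579, 0.1179, 0.2021.
Standardized rate: 0.1032×206.19 + 0.1389×320.86 + 0.1411×234.26 + 0.1389×446.41 + 0.1579×324.34 + 0.1179×251.10 + 0.2021×267.21 = 295.7428 per 100000.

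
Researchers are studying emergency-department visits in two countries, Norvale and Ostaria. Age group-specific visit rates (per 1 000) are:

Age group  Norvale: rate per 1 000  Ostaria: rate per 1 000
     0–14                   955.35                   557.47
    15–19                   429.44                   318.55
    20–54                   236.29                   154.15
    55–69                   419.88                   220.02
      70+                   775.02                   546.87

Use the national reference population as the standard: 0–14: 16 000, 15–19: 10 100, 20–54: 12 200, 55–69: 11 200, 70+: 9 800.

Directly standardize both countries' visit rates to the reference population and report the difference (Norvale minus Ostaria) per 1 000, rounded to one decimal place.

Standard total = 59 300; weights = 0.2698, 0.1703, 0.2057, 0.1889, 0.1653.
Norvale: 0.2698×955.35 + 0.1703×429.44 + 0.2057×236.29 + 0.1889×419.88 + 0.1653×775.02 = 586.9061 per 1 000.
Ostaria: 0.2698×557.47 + 0.1703×318.55 + 0.2057×154.15 + 0.1889×220.02 + 0.1653×546.87 = 368.3146 per 1 000.
Difference = 586.9061 − 368.3146 = 218.5916.

218.6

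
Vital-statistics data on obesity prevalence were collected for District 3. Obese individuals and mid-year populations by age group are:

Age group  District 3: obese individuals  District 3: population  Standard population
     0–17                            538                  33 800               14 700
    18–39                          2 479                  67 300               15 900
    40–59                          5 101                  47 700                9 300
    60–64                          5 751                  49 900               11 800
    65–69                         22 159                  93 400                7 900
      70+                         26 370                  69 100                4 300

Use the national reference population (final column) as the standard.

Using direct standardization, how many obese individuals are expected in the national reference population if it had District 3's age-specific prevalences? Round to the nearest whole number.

6689

Age-specific rates per 1 000 for District 3: 15.917, 36.835, 106.939, 115.251, 237.248, 381.621.
Expected obese individuals = Σ (standard pop × age-specific rate ÷ 1 000)
= 14 700×15.917/1 000 + 15 900×36.835/1 000 + 9 300×106.939/1 000 + 11 800×115.251/1 000 + 7 900×237.248/1 000 + 4 300×381.621/1 000
= 233.98 + 585.68 + 994.53 + 1359.96 + 1874.26 + 1640.97 = 6689.38.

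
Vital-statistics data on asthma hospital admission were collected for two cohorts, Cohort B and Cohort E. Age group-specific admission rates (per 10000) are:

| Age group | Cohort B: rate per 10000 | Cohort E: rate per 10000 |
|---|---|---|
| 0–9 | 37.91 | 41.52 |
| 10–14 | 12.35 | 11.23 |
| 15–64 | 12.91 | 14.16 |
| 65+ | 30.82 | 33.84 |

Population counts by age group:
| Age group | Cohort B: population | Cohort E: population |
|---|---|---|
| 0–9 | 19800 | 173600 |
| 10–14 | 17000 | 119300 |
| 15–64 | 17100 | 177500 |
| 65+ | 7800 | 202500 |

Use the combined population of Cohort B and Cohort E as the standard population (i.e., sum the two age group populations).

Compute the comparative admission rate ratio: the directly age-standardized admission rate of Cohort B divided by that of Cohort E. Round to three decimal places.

0.927

Combined standard total = 734600; weights = 0.2633, 0.1855, 0.2649, 0.2863.
Cohort B: 0.2633×37.91 + 0.1855×12.35 + 0.2649×12.91 + 0.2863×30.82 = 24.5152 per 10000.
Cohort E: 0.2633×41.52 + 0.1855×11.23 + 0.2649×14.16 + 0.2863×33.84 = 26.4535 per 10000.
Ratio = 24.5152 ÷ 26.4535 = 0.92673.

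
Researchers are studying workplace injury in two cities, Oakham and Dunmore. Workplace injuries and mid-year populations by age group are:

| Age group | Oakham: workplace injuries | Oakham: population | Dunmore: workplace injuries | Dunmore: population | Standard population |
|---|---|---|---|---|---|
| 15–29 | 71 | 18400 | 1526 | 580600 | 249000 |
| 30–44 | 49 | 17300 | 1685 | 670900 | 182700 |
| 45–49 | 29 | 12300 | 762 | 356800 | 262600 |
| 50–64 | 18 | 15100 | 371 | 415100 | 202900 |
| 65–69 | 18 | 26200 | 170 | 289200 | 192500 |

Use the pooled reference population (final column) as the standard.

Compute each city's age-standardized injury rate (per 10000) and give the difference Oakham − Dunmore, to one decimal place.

4.6

Age-specific rates per 10000 for Oakham: 38.59, 28.32, 23.58, 11.92, 6.87.
For Dunmore: 26.28, 25.12, 21.36, 8.94, 5.88.
Standard total = 1089700; weights = 0.2285, 0.1677, 0.2410, 0.1862, 0.1767.
Oakham: 0.2285×38.59 + 0.1677×28.32 + 0.2410×23.58 + 0.1862×11.92 + 0.1767×6.87 = 22.6810 per 10000.
Dunmore: 0.2285×26.28 + 0.1677×25.12 + 0.2410×21.36 + 0.1862×8.94 + 0.1767×5.88 = 18.0658 per 10000.
Difference = 22.6810 − 18.0658 = 4.6152.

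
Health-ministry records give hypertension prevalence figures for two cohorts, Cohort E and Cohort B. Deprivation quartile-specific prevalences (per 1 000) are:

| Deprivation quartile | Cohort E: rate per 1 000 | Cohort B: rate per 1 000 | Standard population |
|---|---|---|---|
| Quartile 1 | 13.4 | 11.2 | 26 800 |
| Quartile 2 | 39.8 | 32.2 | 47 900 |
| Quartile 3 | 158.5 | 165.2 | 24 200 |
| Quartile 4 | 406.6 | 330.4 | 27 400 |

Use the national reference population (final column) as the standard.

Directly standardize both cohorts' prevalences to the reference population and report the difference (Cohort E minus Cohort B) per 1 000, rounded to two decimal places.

18.60

Standard total = 126 300; weights = 0.2122, 0.3793, 0.1916, 0.2169.
Cohort E: 0.2122×13.4 + 0.3793×39.8 + 0.1916×158.5 + 0.2169×406.6 = 136.5169 per 1 000.
Cohort B: 0.2122×11.2 + 0.3793×32.2 + 0.1916×165.2 + 0.2169×330.4 = 117.9203 per 1 000.
Difference = 136.5169 − 117.9203 = 18.5965.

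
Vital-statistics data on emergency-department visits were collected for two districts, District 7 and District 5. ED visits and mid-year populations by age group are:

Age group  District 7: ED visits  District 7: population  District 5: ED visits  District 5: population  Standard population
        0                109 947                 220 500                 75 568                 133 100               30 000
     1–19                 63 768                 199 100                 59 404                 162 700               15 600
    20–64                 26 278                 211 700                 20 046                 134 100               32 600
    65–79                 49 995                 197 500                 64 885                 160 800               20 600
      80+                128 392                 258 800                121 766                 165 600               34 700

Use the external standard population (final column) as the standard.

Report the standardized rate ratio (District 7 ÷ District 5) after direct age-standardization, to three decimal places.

Age-specific rates per 1 000 for District 7: 498.626, 320.281, 124.128, 253.139, 496.105.
For District 5: 567.754, 365.114, 149.485, 403.514, 735.302.
Standard total = 133 500; weights = 0.2247, 0.1169, 0.2442, 0.1543, 0.2599.
District 7: 0.2247×498.626 + 0.1169×320.281 + 0.2442×124.128 + 0.1543×253.139 + 0.2599×496.105 = 347.7998 per 1 000.
District 5: 0.2247×567.754 + 0.1169×365.114 + 0.2442×149.485 + 0.1543×403.514 + 0.2599×735.302 = 460.1421 per 1 000.
Ratio = 347.7998 ÷ 460.1421 = 0.75585.

0.756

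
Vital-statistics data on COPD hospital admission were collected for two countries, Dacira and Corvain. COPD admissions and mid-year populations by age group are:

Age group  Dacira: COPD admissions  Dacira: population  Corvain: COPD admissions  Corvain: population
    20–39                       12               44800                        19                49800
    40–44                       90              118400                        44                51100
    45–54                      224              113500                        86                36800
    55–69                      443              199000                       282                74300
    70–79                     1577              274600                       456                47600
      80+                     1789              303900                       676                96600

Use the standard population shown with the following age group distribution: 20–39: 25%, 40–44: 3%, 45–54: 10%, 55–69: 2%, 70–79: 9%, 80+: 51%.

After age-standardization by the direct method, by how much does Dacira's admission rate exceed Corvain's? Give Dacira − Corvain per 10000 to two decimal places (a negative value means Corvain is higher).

-10.11

Age-specific rates per 10000 for Dacira: 2.68, 7.60, 19.74, 22.26, 57.43, 58.87.
For Corvain: 3.82, 8.61, 23.37, 37.95, 95.80, 69.98.
Standard weights: 0.25, 0.03, 0.10, 0.02, 0.09, 0.51.
Dacira: 0.2500×2.68 + 0.0300×7.60 + 0.1000×19.74 + 0.0200×22.26 + 0.0900×57.43 + 0.5100×58.87 = 38.5078 per 10000.
Corvain: 0.2500×3.82 + 0.0300×8.61 + 0.1000×23.37 + 0.0200×37.95 + 0.0900×95.80 + 0.5100×69.98 = 48.6195 per 10000.
Difference = 38.5078 − 48.6195 = -10.1117.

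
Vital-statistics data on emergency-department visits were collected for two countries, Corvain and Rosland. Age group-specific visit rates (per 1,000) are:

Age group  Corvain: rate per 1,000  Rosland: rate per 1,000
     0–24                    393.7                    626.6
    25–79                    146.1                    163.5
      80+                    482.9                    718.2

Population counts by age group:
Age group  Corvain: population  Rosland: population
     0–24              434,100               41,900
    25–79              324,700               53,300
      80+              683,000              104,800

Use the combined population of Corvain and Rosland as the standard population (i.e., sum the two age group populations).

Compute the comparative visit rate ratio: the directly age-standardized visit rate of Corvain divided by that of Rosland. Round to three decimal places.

Combined standard total = 1,641,800; weights = 0.2899, 0.2302, 0.4798.
Corvain: 0.2899×393.7 + 0.2302×146.1 + 0.4798×482.9 = 379.4954 per 1,000.
Rosland: 0.2899×626.6 + 0.2302×163.5 + 0.4798×718.2 = 563.9314 per 1,000.
Ratio = 379.4954 ÷ 563.9314 = 0.67295.

0.673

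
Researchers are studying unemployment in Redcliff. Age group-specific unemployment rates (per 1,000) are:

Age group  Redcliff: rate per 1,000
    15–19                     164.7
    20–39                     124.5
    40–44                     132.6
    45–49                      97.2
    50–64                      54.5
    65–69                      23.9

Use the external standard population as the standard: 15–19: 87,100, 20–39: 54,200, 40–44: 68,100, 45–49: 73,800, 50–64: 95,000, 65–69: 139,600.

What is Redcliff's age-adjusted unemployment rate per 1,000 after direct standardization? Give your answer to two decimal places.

88.47

Standard total = 517,800; weights = 0.1682, 0.1047, 0.1315, 0.1425, 0.1835, 0.2696.
Standardized rate: 0.1682×164.7 + 0.1047×124.5 + 0.1315×132.6 + 0.1425×97.2 + 0.1835×54.5 + 0.2696×23.9 = 88.4717 per 1,000.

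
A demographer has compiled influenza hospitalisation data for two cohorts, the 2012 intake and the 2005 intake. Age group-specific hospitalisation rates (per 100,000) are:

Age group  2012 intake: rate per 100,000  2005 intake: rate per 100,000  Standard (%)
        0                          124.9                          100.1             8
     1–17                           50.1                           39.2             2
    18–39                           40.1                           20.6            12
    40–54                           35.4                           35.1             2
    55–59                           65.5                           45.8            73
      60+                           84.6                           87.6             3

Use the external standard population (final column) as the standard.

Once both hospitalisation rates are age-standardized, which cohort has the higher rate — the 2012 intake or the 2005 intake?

Standard weights: 0.08, 0.02, 0.12, 0.02, 0.73, 0.03.
The 2012 intake: 0.0800×124.9 + 0.0200×50.1 + 0.1200×40.1 + 0.0200×35.4 + 0.7300×65.5 + 0.0300×84.6 = 66.8670 per 100,000.
The 2005 intake: 0.0800×100.1 + 0.0200×39.2 + 0.1200×20.6 + 0.0200×35.1 + 0.7300×45.8 + 0.0300×87.6 = 48.0280 per 100,000.

2012 intake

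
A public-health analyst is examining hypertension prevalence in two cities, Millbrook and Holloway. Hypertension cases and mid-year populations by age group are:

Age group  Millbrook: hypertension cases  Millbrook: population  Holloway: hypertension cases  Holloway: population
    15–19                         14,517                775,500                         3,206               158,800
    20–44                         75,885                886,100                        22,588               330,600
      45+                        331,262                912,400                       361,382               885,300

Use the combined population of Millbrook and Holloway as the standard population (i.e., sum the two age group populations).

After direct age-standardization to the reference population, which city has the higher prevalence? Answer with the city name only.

Age-specific rates per 1,000 for Millbrook: 18.720, 85.639, 363.067.
For Holloway: 20.189, 68.324, 408.203.
Combined standard total = 3,948,700; weights = 0.2366, 0.3081, 0.4553.
Millbrook: 0.2366×18.720 + 0.3081×85.639 + 0.4553×363.067 = 196.1081 per 1,000.
Holloway: 0.2366×20.189 + 0.3081×68.324 + 0.4553×408.203 = 211.6694 per 1,000.

Holloway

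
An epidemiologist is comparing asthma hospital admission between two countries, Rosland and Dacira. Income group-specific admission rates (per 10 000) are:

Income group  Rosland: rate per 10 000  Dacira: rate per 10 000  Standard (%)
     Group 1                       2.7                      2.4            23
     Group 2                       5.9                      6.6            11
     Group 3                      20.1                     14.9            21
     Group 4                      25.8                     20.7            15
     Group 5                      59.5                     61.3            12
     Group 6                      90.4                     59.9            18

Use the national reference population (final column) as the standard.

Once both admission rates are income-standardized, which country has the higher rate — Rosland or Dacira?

Standard weights: 0.23, 0.11, 0.21, 0.15, 0.12, 0.18.
Rosland: 0.2300×2.7 + 0.1100×5.9 + 0.2100×20.1 + 0.1500×25.8 + 0.1200×59.5 + 0.1800×90.4 = 32.7730 per 10 000.
Dacira: 0.2300×2.4 + 0.1100×6.6 + 0.2100×14.9 + 0.1500×20.7 + 0.1200×61.3 + 0.1800×59.9 = 25.6500 per 10 000.

Rosland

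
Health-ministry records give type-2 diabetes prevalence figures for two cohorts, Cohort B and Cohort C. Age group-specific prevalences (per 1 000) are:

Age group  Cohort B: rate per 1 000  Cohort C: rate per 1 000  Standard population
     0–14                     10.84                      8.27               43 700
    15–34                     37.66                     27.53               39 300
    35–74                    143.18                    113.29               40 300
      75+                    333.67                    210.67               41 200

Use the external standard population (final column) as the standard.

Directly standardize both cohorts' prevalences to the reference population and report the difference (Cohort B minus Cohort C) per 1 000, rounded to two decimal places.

Standard total = 164 500; weights = 0.2657, 0.2389, 0.2450, 0.2505.
Cohort B: 0.2657×10.84 + 0.2389×37.66 + 0.2450×143.18 + 0.2505×333.67 = 130.5234 per 1 000.
Cohort C: 0.2657×8.27 + 0.2389×27.53 + 0.2450×113.29 + 0.2505×210.67 = 89.2919 per 1 000.
Difference = 130.5234 − 89.2919 = 41.2315.

41.23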